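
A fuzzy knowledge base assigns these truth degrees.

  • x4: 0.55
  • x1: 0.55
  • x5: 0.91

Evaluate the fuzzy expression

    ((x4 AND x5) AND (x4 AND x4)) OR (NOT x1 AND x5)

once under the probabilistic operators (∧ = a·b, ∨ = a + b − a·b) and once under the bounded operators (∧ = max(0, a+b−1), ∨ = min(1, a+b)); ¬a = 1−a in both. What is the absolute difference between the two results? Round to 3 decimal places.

Under probabilistic:
  x4 AND x5 = a·b on (0.5500, 0.9100) = 0.5005
  x4 AND x4 = a·b on (0.5500, 0.5500) = 0.3025
  (x4 AND x5) AND (x4 AND x4) = a·b on (0.5005, 0.3025) = 0.1514
  NOT x1 = 1 − 0.5500 = 0.4500
  NOT x1 AND x5 = a·b on (0.4500, 0.9100) = 0.4095
  ((x4 AND x5) AND (x4 AND x4)) OR (NOT x1 AND x5) = a + b − a·b on (0.1514, 0.4095) = 0.4989
  → value = 0.4989
Under bounded:
  x4 AND x5 = max(0, a+b−1) on (0.55, 0.91) = 0.46
  x4 AND x4 = max(0, a+b−1) on (0.55, 0.55) = 0.10
  (x4 AND x5) AND (x4 AND x4) = max(0, a+b−1) on (0.46, 0.10) = 0.00
  NOT x1 = 1 − 0.55 = 0.45
  NOT x1 AND x5 = max(0, a+b−1) on (0.45, 0.91) = 0.36
  ((x4 AND x5) AND (x4 AND x4)) OR (NOT x1 AND x5) = min(1, a+b) on (0.00, 0.36) = 0.36
  → value = 0.3600
|0.4989 − 0.3600| = 0.139

0.139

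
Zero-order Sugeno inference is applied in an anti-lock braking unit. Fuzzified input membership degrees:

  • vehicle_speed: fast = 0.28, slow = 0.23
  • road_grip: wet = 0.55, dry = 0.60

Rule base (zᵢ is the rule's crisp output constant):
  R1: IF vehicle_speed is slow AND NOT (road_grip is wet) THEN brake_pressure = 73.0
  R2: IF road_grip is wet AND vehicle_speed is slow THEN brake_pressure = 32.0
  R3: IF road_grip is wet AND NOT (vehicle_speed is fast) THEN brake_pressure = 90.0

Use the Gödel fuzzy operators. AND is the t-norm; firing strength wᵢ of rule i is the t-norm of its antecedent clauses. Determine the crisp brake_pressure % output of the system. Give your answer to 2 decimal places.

R1 (z=73.0): slow=0.23, ¬wet=1−0.55=0.45; AND[min(a, b)] → w = 0.23
R2 (z=32.0): wet=0.55, slow=0.23; AND[min(a, b)] → w = 0.23
R3 (z=90.0): wet=0.55, ¬fast=1−0.28=0.72; AND[min(a, b)] → w = 0.55
Weighted average = (0.23·73.0 + 0.23·32.0 + 0.55·90.0) / (0.23 + 0.23 + 0.55)
  = 73.6500 / 1.0100 = 72.92

72.92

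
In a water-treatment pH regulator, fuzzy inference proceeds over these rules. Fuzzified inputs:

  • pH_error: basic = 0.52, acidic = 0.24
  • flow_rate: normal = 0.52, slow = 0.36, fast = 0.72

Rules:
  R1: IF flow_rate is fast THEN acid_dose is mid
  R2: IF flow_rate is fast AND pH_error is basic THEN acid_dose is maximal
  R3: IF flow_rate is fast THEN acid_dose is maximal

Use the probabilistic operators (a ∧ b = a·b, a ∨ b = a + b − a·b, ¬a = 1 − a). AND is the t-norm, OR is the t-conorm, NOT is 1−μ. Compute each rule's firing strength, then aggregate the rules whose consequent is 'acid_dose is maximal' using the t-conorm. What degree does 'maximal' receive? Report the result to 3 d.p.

0.825

R1: fast=0.72 → w = 0.7200
R2: fast=0.72, basic=0.52; AND[a·b] → w = 0.3744
R3: fast=0.72 → w = 0.7200
Rules with consequent 'maximal': {R2, R3} → strengths 0.3744, 0.7200
Aggregate via t-conorm [a + b − a·b]: 0.8248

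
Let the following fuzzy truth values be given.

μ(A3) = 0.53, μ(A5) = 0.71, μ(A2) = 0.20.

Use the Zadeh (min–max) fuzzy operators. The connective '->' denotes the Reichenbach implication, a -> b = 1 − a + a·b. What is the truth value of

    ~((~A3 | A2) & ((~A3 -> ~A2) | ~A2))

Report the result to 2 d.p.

0.53

~A3 = 1 − 0.53 = 0.47
~A3 | A2 = max(a, b) on (0.47, 0.20) = 0.47
~A3 = 1 − 0.53 = 0.47
~A2 = 1 − 0.20 = 0.80
~A3 -> ~A2  [Reichenbach: 1 − a + a·b] with a=0.47, b=0.80 → 0.91
~A2 = 1 − 0.20 = 0.80
(~A3 -> ~A2) | ~A2 = max(a, b) on (0.91, 0.80) = 0.91
(~A3 | A2) & ((~A3 -> ~A2) | ~A2) = min(a, b) on (0.47, 0.91) = 0.47
~((~A3 | A2) & ((~A3 -> ~A2) | ~A2)) = 1 − 0.47 = 0.53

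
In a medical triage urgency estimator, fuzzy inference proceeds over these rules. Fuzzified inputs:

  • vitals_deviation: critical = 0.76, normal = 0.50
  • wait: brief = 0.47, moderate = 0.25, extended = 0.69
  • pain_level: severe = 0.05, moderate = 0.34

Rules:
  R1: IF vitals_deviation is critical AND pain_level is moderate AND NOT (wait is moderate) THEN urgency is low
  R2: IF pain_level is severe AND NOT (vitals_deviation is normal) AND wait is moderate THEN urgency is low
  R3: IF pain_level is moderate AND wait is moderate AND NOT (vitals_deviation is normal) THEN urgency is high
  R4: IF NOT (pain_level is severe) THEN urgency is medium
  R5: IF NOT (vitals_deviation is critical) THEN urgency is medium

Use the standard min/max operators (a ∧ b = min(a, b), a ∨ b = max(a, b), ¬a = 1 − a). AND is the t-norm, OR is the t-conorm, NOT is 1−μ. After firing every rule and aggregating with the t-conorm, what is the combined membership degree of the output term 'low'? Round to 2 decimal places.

R1: critical=0.76, moderate=0.34, ¬moderate=1−0.25=0.75; AND[min(a, b)] → w = 0.34
R2: severe=0.05, ¬normal=1−0.50=0.50, moderate=0.25; AND[min(a, b)] → w = 0.05
R3: moderate=0.34, moderate=0.25, ¬normal=1−0.50=0.50; AND[min(a, b)] → w = 0.25
R4: ¬severe=1−0.05=0.95 → w = 0.95
R5: ¬critical=1−0.76=0.24 → w = 0.24
Rules with consequent 'low': {R1, R2} → strengths 0.34, 0.05
Aggregate via t-conorm [max(a, b)]: 0.34

0.34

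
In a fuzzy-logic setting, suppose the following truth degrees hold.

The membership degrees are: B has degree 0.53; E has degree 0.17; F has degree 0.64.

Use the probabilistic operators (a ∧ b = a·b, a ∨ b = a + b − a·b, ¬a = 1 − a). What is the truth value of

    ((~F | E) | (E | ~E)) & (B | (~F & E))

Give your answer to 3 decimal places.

0.517

~F = 1 − 0.6400 = 0.3600
~F | E = a + b − a·b on (0.3600, 0.1700) = 0.4688
~E = 1 − 0.1700 = 0.8300
E | ~E = a + b − a·b on (0.1700, 0.8300) = 0.8589
(~F | E) | (E | ~E) = a + b − a·b on (0.4688, 0.8589) = 0.9250
~F = 1 − 0.6400 = 0.3600
~F & E = a·b on (0.3600, 0.1700) = 0.0612
B | (~F & E) = a + b − a·b on (0.5300, 0.0612) = 0.5588
((~F | E) | (E | ~E)) & (B | (~F & E)) = a·b on (0.9250, 0.5588) = 0.5169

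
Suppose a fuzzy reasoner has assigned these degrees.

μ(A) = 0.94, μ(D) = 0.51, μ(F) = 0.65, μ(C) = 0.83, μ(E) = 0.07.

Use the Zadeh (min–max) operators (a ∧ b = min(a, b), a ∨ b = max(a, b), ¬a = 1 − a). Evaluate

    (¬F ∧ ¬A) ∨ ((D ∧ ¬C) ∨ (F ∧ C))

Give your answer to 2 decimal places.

0.65

¬F = 1 − 0.65 = 0.35
¬A = 1 − 0.94 = 0.06
¬F ∧ ¬A = min(a, b) on (0.35, 0.06) = 0.06
¬C = 1 − 0.83 = 0.17
D ∧ ¬C = min(a, b) on (0.51, 0.17) = 0.17
F ∧ C = min(a, b) on (0.65, 0.83) = 0.65
(D ∧ ¬C) ∨ (F ∧ C) = max(a, b) on (0.17, 0.65) = 0.65
(¬F ∧ ¬A) ∨ ((D ∧ ¬C) ∨ (F ∧ C)) = max(a, b) on (0.06, 0.65) = 0.65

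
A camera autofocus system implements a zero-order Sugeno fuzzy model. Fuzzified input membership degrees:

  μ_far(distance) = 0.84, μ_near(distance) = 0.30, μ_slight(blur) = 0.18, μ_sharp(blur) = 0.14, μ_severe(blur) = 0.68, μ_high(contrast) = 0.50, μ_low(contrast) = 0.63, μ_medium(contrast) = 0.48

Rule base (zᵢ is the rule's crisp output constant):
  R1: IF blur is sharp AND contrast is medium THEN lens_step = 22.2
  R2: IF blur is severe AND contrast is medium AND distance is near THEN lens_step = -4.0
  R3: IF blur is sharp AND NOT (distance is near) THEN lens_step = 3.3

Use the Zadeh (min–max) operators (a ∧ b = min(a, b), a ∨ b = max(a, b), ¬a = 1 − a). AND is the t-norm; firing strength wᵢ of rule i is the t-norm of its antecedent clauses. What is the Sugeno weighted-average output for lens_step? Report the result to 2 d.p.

R1 (z=22.2): sharp=0.14, medium=0.48; AND[min(a, b)] → w = 0.14
R2 (z=-4.0): severe=0.68, medium=0.48, near=0.30; AND[min(a, b)] → w = 0.30
R3 (z=3.3): sharp=0.14, ¬near=1−0.30=0.70; AND[min(a, b)] → w = 0.14
Weighted average = (0.14·22.2 + 0.30·-4.0 + 0.14·3.3) / (0.14 + 0.30 + 0.14)
  = 2.3700 / 0.5800 = 4.09

4.09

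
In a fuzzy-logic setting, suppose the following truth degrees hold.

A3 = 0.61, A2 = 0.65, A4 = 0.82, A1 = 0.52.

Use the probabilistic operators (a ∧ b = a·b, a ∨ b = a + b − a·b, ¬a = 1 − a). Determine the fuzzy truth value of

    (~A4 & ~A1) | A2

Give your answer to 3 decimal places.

0.680

~A4 = 1 − 0.8200 = 0.1800
~A1 = 1 − 0.5200 = 0.4800
~A4 & ~A1 = a·b on (0.1800, 0.4800) = 0.0864
(~A4 & ~A1) | A2 = a + b − a·b on (0.0864, 0.6500) = 0.6802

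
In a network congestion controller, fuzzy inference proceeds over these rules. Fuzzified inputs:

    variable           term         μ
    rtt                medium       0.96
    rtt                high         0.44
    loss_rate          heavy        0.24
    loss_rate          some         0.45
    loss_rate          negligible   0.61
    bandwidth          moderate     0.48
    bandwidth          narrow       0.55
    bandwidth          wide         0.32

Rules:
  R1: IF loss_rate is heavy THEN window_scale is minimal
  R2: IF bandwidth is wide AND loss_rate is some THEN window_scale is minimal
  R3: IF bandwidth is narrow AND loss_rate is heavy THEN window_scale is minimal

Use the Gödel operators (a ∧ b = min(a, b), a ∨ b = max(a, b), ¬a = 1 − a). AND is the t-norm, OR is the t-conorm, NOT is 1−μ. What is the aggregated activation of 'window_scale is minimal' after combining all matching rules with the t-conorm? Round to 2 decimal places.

R1: heavy=0.24 → w = 0.24
R2: wide=0.32, some=0.45; AND[min(a, b)] → w = 0.32
R3: narrow=0.55, heavy=0.24; AND[min(a, b)] → w = 0.24
Rules with consequent 'minimal': {R1, R2, R3} → strengths 0.24, 0.32, 0.24
Aggregate via t-conorm [max(a, b)]: 0.32

0.32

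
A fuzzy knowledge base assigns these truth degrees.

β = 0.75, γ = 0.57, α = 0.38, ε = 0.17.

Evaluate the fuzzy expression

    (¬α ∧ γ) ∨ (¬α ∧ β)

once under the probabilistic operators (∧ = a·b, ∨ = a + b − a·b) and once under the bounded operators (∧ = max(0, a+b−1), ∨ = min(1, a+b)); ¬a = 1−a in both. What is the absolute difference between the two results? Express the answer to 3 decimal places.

0.094

Under probabilistic:
  ¬α = 1 − 0.3800 = 0.6200
  ¬α ∧ γ = a·b on (0.6200, 0.5700) = 0.3534
  ¬α = 1 − 0.3800 = 0.6200
  ¬α ∧ β = a·b on (0.6200, 0.7500) = 0.4650
  (¬α ∧ γ) ∨ (¬α ∧ β) = a + b − a·b on (0.3534, 0.4650) = 0.6541
  → value = 0.6541
Under bounded:
  ¬α = 1 − 0.38 = 0.62
  ¬α ∧ γ = max(0, a+b−1) on (0.62, 0.57) = 0.19
  ¬α = 1 − 0.38 = 0.62
  ¬α ∧ β = max(0, a+b−1) on (0.62, 0.75) = 0.37
  (¬α ∧ γ) ∨ (¬α ∧ β) = min(1, a+b) on (0.19, 0.37) = 0.56
  → value = 0.5600
|0.6541 − 0.5600| = 0.094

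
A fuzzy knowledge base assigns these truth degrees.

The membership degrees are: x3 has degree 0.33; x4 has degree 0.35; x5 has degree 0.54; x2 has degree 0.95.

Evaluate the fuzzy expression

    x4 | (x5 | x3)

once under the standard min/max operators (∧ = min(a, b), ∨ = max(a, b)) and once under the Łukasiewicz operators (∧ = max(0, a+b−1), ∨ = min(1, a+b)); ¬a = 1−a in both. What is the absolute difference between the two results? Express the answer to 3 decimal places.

0.460

Under standard min/max:
  x5 | x3 = max(a, b) on (0.54, 0.33) = 0.54
  x4 | (x5 | x3) = max(a, b) on (0.35, 0.54) = 0.54
  → value = 0.5400
Under Łukasiewicz:
  x5 | x3 = min(1, a+b) on (0.54, 0.33) = 0.87
  x4 | (x5 | x3) = min(1, a+b) on (0.35, 0.87) = 1.00
  → value = 1.0000
|0.5400 − 1.0000| = 0.460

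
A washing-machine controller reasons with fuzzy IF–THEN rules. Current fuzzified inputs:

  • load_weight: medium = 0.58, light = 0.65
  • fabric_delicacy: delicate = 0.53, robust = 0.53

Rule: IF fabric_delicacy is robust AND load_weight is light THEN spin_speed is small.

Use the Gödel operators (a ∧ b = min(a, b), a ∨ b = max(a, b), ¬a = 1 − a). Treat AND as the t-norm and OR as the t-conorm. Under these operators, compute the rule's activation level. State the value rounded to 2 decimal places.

firing strength: robust=0.53, light=0.65; AND[min(a, b)] → w = 0.53

0.53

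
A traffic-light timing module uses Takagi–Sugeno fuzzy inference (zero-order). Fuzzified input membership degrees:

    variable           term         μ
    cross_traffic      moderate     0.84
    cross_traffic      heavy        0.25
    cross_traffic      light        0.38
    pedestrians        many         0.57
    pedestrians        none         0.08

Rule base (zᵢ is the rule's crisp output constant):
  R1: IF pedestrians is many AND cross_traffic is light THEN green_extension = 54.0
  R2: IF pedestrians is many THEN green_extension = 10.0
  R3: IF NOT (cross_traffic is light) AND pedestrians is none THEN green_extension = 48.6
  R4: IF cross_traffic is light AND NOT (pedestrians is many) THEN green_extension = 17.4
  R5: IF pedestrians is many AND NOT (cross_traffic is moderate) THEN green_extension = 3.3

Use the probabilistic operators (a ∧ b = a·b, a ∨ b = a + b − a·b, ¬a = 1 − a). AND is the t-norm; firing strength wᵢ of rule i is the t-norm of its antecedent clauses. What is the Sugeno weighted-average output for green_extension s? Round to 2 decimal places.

21.04

R1 (z=54.0): many=0.57, light=0.38; AND[a·b] → w = 0.2166
R2 (z=10.0): many=0.57 → w = 0.5700
R3 (z=48.6): ¬light=1−0.38=0.62, none=0.08; AND[a·b] → w = 0.0496
R4 (z=17.4): light=0.38, ¬many=1−0.57=0.43; AND[a·b] → w = 0.1634
R5 (z=3.3): many=0.57, ¬moderate=1−0.84=0.16; AND[a·b] → w = 0.0912
Weighted average = (0.2166·54.0 + 0.5700·10.0 + 0.0496·48.6 + 0.1634·17.4 + 0.0912·3.3) / (0.2166 + 0.5700 + 0.0496 + 0.1634 + 0.0912)
  = 22.9511 / 1.0908 = 21.04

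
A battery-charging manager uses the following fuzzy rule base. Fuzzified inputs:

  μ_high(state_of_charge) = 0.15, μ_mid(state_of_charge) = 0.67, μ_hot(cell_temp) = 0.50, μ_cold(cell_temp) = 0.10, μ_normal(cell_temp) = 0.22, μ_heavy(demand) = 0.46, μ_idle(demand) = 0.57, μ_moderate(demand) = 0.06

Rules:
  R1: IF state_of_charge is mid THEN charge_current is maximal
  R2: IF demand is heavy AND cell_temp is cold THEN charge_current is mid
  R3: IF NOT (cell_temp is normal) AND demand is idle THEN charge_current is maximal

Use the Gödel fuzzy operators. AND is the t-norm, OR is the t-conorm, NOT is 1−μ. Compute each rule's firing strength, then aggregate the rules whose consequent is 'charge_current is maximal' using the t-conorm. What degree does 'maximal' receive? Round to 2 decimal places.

R1: mid=0.67 → w = 0.67
R2: heavy=0.46, cold=0.10; AND[min(a, b)] → w = 0.10
R3: ¬normal=1−0.22=0.78, idle=0.57; AND[min(a, b)] → w = 0.57
Rules with consequent 'maximal': {R1, R3} → strengths 0.67, 0.57
Aggregate via t-conorm [max(a, b)]: 0.67

0.67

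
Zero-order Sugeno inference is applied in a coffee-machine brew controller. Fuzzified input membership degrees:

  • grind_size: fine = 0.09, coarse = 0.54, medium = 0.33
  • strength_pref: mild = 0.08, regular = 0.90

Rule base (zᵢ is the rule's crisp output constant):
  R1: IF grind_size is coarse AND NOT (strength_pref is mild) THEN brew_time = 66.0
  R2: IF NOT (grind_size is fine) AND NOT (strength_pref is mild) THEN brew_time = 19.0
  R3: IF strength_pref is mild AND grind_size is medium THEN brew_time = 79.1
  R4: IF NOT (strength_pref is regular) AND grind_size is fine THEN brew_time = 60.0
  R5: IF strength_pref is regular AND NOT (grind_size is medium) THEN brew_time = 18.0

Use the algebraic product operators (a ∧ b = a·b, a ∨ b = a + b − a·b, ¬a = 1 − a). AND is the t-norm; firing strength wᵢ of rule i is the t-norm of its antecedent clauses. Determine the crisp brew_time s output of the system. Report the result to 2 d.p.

31.52

R1 (z=66.0): coarse=0.54, ¬mild=1−0.08=0.92; AND[a·b] → w = 0.4968
R2 (z=19.0): ¬fine=1−0.09=0.91, ¬mild=1−0.08=0.92; AND[a·b] → w = 0.8372
R3 (z=79.1): mild=0.08, medium=0.33; AND[a·b] → w = 0.0264
R4 (z=60.0): ¬regular=1−0.90=0.10, fine=0.09; AND[a·b] → w = 0.0090
R5 (z=18.0): regular=0.90, ¬medium=1−0.33=0.67; AND[a·b] → w = 0.6030
Weighted average = (0.4968·66.0 + 0.8372·19.0 + 0.0264·79.1 + 0.0090·60.0 + 0.6030·18.0) / (0.4968 + 0.8372 + 0.0264 + 0.0090 + 0.6030)
  = 62.1778 / 1.9724 = 31.52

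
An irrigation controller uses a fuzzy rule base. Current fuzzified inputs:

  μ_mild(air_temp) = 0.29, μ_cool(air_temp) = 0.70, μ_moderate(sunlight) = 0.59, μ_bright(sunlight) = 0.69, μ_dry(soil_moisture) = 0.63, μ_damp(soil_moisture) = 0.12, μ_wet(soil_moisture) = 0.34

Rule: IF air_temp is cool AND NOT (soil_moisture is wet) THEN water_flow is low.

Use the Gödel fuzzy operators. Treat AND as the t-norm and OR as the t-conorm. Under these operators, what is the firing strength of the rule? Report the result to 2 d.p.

0.66

firing strength: cool=0.70, ¬wet=1−0.34=0.66; AND[min(a, b)] → w = 0.66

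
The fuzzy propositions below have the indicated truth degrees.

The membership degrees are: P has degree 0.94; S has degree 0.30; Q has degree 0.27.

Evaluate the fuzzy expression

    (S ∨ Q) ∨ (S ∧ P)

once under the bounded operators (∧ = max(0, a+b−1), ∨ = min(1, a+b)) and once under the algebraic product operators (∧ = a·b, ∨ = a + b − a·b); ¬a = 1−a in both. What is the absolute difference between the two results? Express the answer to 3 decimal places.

0.177

Under bounded:
  S ∨ Q = min(1, a+b) on (0.30, 0.27) = 0.57
  S ∧ P = max(0, a+b−1) on (0.30, 0.94) = 0.24
  (S ∨ Q) ∨ (S ∧ P) = min(1, a+b) on (0.57, 0.24) = 0.81
  → value = 0.8100
Under algebraic product:
  S ∨ Q = a + b − a·b on (0.3000, 0.2700) = 0.4890
  S ∧ P = a·b on (0.3000, 0.9400) = 0.2820
  (S ∨ Q) ∨ (S ∧ P) = a + b − a·b on (0.4890, 0.2820) = 0.6331
  → value = 0.6331
|0.8100 − 0.6331| = 0.177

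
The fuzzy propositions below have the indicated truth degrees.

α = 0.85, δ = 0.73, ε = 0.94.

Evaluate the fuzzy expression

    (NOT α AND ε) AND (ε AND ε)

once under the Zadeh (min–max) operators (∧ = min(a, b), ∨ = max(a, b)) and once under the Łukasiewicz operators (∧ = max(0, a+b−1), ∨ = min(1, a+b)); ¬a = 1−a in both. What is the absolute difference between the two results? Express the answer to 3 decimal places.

Under Zadeh (min–max):
  NOT α = 1 − 0.85 = 0.15
  NOT α AND ε = min(a, b) on (0.15, 0.94) = 0.15
  ε AND ε = min(a, b) on (0.94, 0.94) = 0.94
  (NOT α AND ε) AND (ε AND ε) = min(a, b) on (0.15, 0.94) = 0.15
  → value = 0.1500
Under Łukasiewicz:
  NOT α = 1 − 0.85 = 0.15
  NOT α AND ε = max(0, a+b−1) on (0.15, 0.94) = 0.09
  ε AND ε = max(0, a+b−1) on (0.94, 0.94) = 0.88
  (NOT α AND ε) AND (ε AND ε) = max(0, a+b−1) on (0.09, 0.88) = 0.00
  → value = 0.0000
|0.1500 − 0.0000| = 0.150

0.150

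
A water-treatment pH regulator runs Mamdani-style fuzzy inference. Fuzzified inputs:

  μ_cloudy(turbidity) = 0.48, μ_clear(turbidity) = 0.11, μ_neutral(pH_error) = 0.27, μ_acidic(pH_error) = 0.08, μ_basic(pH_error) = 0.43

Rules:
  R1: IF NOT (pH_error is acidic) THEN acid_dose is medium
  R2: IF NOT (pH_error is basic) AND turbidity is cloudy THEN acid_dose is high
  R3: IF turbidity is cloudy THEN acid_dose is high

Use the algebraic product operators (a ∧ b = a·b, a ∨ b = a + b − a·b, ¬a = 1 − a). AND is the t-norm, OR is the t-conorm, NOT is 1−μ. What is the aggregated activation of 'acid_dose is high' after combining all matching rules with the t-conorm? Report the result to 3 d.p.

R1: ¬acidic=1−0.08=0.92 → w = 0.9200
R2: ¬basic=1−0.43=0.57, cloudy=0.48; AND[a·b] → w = 0.2736
R3: cloudy=0.48 → w = 0.4800
Rules with consequent 'high': {R2, R3} → strengths 0.2736, 0.4800
Aggregate via t-conorm [a + b − a·b]: 0.6223

0.622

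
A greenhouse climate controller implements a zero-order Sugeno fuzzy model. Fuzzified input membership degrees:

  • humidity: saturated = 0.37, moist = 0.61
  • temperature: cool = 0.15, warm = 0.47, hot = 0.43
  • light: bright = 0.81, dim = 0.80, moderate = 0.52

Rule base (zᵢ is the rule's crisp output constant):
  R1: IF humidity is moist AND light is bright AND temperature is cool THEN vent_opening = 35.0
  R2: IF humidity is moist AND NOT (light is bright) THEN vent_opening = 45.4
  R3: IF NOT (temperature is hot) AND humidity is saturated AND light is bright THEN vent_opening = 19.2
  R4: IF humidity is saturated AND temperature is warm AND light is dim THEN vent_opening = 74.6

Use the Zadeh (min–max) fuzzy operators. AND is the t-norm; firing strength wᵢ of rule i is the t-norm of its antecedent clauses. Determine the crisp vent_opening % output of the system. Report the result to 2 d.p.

R1 (z=35.0): moist=0.61, bright=0.81, cool=0.15; AND[min(a, b)] → w = 0.15
R2 (z=45.4): moist=0.61, ¬bright=1−0.81=0.19; AND[min(a, b)] → w = 0.19
R3 (z=19.2): ¬hot=1−0.43=0.57, saturated=0.37, bright=0.81; AND[min(a, b)] → w = 0.37
R4 (z=74.6): saturated=0.37, warm=0.47, dim=0.80; AND[min(a, b)] → w = 0.37
Weighted average = (0.15·35.0 + 0.19·45.4 + 0.37·19.2 + 0.37·74.6) / (0.15 + 0.19 + 0.37 + 0.37)
  = 48.5820 / 1.0800 = 44.98

44.98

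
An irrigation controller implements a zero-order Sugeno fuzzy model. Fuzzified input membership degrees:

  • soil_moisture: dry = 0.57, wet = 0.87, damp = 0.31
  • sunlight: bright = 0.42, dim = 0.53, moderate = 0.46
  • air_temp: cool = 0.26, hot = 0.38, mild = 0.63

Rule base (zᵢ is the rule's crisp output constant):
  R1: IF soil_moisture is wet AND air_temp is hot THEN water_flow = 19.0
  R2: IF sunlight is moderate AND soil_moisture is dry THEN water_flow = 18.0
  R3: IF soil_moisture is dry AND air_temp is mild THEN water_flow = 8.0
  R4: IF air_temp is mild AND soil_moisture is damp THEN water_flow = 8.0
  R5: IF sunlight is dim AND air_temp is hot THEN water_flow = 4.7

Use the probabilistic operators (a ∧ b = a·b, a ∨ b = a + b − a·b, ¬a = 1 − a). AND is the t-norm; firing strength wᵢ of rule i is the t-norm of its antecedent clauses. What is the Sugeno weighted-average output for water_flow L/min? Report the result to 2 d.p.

12.15

R1 (z=19.0): wet=0.87, hot=0.38; AND[a·b] → w = 0.3306
R2 (z=18.0): moderate=0.46, dry=0.57; AND[a·b] → w = 0.2622
R3 (z=8.0): dry=0.57, mild=0.63; AND[a·b] → w = 0.3591
R4 (z=8.0): mild=0.63, damp=0.31; AND[a·b] → w = 0.1953
R5 (z=4.7): dim=0.53, hot=0.38; AND[a·b] → w = 0.2014
Weighted average = (0.3306·19.0 + 0.2622·18.0 + 0.3591·8.0 + 0.1953·8.0 + 0.2014·4.7) / (0.3306 + 0.2622 + 0.3591 + 0.1953 + 0.2014)
  = 16.3828 / 1.3486 = 12.15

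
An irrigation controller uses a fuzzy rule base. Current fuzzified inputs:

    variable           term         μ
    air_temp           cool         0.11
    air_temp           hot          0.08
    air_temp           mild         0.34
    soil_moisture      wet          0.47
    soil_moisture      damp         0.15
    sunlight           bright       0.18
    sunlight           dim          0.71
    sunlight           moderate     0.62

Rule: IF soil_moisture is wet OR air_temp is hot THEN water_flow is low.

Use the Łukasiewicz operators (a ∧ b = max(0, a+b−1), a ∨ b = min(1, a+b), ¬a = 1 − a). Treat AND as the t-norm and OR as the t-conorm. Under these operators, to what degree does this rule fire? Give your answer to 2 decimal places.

0.55

firing strength: wet=0.47, hot=0.08; OR[min(1, a+b)] → w = 0.55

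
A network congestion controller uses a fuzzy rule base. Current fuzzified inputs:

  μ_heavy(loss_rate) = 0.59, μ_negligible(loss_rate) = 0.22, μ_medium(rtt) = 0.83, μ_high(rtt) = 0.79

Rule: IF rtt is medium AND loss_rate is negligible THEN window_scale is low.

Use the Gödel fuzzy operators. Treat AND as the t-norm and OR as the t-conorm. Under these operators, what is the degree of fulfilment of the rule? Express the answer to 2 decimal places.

firing strength: medium=0.83, negligible=0.22; AND[min(a, b)] → w = 0.22

0.22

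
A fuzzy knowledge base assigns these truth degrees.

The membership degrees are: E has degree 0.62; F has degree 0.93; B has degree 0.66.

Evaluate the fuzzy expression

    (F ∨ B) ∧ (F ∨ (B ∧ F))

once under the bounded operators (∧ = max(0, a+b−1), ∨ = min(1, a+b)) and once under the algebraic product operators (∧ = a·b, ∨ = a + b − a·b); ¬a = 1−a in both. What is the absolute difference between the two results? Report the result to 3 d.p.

0.050

Under bounded:
  F ∨ B = min(1, a+b) on (0.93, 0.66) = 1.00
  B ∧ F = max(0, a+b−1) on (0.66, 0.93) = 0.59
  F ∨ (B ∧ F) = min(1, a+b) on (0.93, 0.59) = 1.00
  (F ∨ B) ∧ (F ∨ (B ∧ F)) = max(0, a+b−1) on (1.00, 1.00) = 1.00
  → value = 1.0000
Under algebraic product:
  F ∨ B = a + b − a·b on (0.9300, 0.6600) = 0.9762
  B ∧ F = a·b on (0.6600, 0.9300) = 0.6138
  F ∨ (B ∧ F) = a + b − a·b on (0.9300, 0.6138) = 0.9730
  (F ∨ B) ∧ (F ∨ (B ∧ F)) = a·b on (0.9762, 0.9730) = 0.9498
  → value = 0.9498
|1.0000 − 0.9498| = 0.050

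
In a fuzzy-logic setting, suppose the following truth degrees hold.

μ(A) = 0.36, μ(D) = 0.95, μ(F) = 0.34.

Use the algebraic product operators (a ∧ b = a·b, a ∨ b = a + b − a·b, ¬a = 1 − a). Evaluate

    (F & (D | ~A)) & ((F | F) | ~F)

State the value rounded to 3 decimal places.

0.284

~A = 1 − 0.3600 = 0.6400
D | ~A = a + b − a·b on (0.9500, 0.6400) = 0.9820
F & (D | ~A) = a·b on (0.3400, 0.9820) = 0.3339
F | F = a + b − a·b on (0.3400, 0.3400) = 0.5644
~F = 1 − 0.3400 = 0.6600
(F | F) | ~F = a + b − a·b on (0.5644, 0.6600) = 0.8519
(F & (D | ~A)) & ((F | F) | ~F) = a·b on (0.3339, 0.8519) = 0.2844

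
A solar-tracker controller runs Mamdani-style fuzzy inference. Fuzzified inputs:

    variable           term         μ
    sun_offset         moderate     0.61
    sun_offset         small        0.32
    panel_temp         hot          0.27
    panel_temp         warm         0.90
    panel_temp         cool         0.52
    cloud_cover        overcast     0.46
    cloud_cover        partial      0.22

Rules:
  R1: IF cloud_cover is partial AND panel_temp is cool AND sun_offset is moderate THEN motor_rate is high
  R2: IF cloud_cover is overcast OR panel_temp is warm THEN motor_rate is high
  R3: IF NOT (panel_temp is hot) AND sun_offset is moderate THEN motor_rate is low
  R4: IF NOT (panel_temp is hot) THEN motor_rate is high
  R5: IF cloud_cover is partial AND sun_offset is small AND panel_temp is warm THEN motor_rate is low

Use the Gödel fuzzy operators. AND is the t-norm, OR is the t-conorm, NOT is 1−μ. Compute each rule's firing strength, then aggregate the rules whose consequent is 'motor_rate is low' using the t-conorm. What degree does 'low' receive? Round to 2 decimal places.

0.61

R1: partial=0.22, cool=0.52, moderate=0.61; AND[min(a, b)] → w = 0.22
R2: overcast=0.46, warm=0.90; OR[max(a, b)] → w = 0.90
R3: ¬hot=1−0.27=0.73, moderate=0.61; AND[min(a, b)] → w = 0.61
R4: ¬hot=1−0.27=0.73 → w = 0.73
R5: partial=0.22, small=0.32, warm=0.90; AND[min(a, b)] → w = 0.22
Rules with consequent 'low': {R3, R5} → strengths 0.61, 0.22
Aggregate via t-conorm [max(a, b)]: 0.61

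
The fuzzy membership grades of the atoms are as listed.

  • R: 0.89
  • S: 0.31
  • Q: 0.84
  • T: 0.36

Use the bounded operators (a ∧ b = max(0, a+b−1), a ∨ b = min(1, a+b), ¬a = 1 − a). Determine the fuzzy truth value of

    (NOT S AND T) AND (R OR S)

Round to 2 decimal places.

0.05

NOT S = 1 − 0.31 = 0.69
NOT S AND T = max(0, a+b−1) on (0.69, 0.36) = 0.05
R OR S = min(1, a+b) on (0.89, 0.31) = 1.00
(NOT S AND T) AND (R OR S) = max(0, a+b−1) on (0.05, 1.00) = 0.05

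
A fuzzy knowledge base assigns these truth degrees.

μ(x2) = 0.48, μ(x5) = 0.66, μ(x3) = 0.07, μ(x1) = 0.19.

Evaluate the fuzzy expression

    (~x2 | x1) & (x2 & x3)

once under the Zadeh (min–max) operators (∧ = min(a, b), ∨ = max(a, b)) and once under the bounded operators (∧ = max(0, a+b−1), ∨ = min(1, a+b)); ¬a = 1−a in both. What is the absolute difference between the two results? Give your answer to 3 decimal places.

0.070

Under Zadeh (min–max):
  ~x2 = 1 − 0.48 = 0.52
  ~x2 | x1 = max(a, b) on (0.52, 0.19) = 0.52
  x2 & x3 = min(a, b) on (0.48, 0.07) = 0.07
  (~x2 | x1) & (x2 & x3) = min(a, b) on (0.52, 0.07) = 0.07
  → value = 0.0700
Under bounded:
  ~x2 = 1 − 0.48 = 0.52
  ~x2 | x1 = min(1, a+b) on (0.52, 0.19) = 0.71
  x2 & x3 = max(0, a+b−1) on (0.48, 0.07) = 0.00
  (~x2 | x1) & (x2 & x3) = max(0, a+b−1) on (0.71, 0.00) = 0.00
  → value = 0.0000
|0.0700 − 0.0000| = 0.070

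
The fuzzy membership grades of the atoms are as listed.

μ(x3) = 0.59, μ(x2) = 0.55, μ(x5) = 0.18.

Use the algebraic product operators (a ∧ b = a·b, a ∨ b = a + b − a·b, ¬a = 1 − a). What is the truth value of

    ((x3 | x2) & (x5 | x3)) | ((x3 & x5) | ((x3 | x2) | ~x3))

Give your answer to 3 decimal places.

x3 | x2 = a + b − a·b on (0.5900, 0.5500) = 0.8155
x5 | x3 = a + b − a·b on (0.1800, 0.5900) = 0.6638
(x3 | x2) & (x5 | x3) = a·b on (0.8155, 0.6638) = 0.5413
x3 & x5 = a·b on (0.5900, 0.1800) = 0.1062
x3 | x2 = a + b − a·b on (0.5900, 0.5500) = 0.8155
~x3 = 1 − 0.5900 = 0.4100
(x3 | x2) | ~x3 = a + b − a·b on (0.8155, 0.4100) = 0.8911
(x3 & x5) | ((x3 | x2) | ~x3) = a + b − a·b on (0.1062, 0.8911) = 0.9027
((x3 | x2) & (x5 | x3)) | ((x3 & x5) | ((x3 | x2) | ~x3)) = a + b − a·b on (0.5413, 0.9027) = 0.9554

0.955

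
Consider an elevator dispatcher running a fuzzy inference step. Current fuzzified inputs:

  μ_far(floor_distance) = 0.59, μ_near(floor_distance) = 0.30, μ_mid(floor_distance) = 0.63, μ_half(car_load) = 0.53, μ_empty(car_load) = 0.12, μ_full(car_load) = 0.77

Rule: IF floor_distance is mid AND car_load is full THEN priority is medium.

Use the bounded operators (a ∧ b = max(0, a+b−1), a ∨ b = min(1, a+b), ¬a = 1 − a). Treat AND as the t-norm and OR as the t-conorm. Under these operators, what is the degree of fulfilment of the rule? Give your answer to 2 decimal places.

firing strength: mid=0.63, full=0.77; AND[max(0, a+b−1)] → w = 0.40

0.40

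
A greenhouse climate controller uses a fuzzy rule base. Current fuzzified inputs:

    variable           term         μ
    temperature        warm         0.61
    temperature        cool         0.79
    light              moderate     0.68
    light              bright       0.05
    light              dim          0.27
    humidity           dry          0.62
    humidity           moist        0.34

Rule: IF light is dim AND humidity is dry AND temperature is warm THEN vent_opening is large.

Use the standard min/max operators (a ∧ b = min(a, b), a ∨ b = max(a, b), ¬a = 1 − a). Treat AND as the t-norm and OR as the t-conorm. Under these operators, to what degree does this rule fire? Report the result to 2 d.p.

0.27

firing strength: dim=0.27, dry=0.62, warm=0.61; AND[min(a, b)] → w = 0.27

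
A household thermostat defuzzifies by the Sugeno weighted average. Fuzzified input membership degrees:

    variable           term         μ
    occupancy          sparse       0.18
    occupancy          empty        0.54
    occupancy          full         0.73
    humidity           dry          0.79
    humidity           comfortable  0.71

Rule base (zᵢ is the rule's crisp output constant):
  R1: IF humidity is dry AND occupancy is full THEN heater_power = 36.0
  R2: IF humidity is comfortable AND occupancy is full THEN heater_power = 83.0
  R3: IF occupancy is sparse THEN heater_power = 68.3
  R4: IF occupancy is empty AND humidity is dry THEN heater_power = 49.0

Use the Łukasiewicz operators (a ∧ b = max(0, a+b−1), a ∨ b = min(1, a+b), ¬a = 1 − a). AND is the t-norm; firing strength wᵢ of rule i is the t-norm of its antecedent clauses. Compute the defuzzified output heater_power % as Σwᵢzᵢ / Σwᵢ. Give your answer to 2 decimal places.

56.94

R1 (z=36.0): dry=0.79, full=0.73; AND[max(0, a+b−1)] → w = 0.52
R2 (z=83.0): comfortable=0.71, full=0.73; AND[max(0, a+b−1)] → w = 0.44
R3 (z=68.3): sparse=0.18 → w = 0.18
R4 (z=49.0): empty=0.54, dry=0.79; AND[max(0, a+b−1)] → w = 0.33
Weighted average = (0.52·36.0 + 0.44·83.0 + 0.18·68.3 + 0.33·49.0) / (0.52 + 0.44 + 0.18 + 0.33)
  = 83.7040 / 1.4700 = 56.94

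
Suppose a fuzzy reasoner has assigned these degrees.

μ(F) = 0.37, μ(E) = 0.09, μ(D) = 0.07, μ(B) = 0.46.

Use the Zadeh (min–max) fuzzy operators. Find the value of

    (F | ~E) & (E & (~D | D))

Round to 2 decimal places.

0.09

~E = 1 − 0.09 = 0.91
F | ~E = max(a, b) on (0.37, 0.91) = 0.91
~D = 1 − 0.07 = 0.93
~D | D = max(a, b) on (0.93, 0.07) = 0.93
E & (~D | D) = min(a, b) on (0.09, 0.93) = 0.09
(F | ~E) & (E & (~D | D)) = min(a, b) on (0.91, 0.09) = 0.09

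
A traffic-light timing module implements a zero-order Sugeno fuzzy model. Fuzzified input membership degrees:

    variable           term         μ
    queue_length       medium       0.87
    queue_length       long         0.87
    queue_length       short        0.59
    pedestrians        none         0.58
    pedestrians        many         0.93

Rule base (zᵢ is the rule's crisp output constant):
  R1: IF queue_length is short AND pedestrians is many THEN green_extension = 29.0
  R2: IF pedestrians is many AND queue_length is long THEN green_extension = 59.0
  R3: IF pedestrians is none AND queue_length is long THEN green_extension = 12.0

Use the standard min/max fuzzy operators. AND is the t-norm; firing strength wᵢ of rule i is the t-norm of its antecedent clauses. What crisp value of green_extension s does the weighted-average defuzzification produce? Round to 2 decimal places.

R1 (z=29.0): short=0.59, many=0.93; AND[min(a, b)] → w = 0.59
R2 (z=59.0): many=0.93, long=0.87; AND[min(a, b)] → w = 0.87
R3 (z=12.0): none=0.58, long=0.87; AND[min(a, b)] → w = 0.58
Weighted average = (0.59·29.0 + 0.87·59.0 + 0.58·12.0) / (0.59 + 0.87 + 0.58)
  = 75.4000 / 2.0400 = 36.96

36.96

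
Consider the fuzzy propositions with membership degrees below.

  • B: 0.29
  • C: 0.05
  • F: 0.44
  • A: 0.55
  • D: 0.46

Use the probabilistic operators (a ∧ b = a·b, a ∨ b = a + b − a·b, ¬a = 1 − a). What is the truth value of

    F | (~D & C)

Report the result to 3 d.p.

~D = 1 − 0.4600 = 0.5400
~D & C = a·b on (0.5400, 0.0500) = 0.0270
F | (~D & C) = a + b − a·b on (0.4400, 0.0270) = 0.4551

0.455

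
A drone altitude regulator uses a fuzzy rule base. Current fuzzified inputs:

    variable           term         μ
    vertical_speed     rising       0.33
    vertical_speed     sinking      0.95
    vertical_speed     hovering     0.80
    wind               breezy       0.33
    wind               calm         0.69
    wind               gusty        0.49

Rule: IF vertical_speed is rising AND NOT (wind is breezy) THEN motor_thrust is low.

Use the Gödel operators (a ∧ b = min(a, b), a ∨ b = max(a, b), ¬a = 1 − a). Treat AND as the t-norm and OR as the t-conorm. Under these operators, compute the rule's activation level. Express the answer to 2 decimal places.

firing strength: rising=0.33, ¬breezy=1−0.33=0.67; AND[min(a, b)] → w = 0.33

0.33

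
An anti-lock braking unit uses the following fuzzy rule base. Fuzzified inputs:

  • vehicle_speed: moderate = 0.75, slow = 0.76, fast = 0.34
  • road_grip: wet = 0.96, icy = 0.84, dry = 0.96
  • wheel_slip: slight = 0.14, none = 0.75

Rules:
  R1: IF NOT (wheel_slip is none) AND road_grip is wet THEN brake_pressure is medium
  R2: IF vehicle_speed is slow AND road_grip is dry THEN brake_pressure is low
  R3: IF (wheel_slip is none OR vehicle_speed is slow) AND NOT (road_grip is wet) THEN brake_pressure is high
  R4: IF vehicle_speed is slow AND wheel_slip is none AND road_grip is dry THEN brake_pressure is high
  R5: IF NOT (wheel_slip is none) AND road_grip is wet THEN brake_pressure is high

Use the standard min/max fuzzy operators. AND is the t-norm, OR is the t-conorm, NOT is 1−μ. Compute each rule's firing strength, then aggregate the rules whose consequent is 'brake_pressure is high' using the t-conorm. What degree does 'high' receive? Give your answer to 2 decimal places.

0.75

R1: ¬none=1−0.75=0.25, wet=0.96; AND[min(a, b)] → w = 0.25
R2: slow=0.76, dry=0.96; AND[min(a, b)] → w = 0.76
R3: (none=0.75 OR slow=0.76) = 0.76; AND[min(a, b)] with ¬wet=1−0.96=0.04 → w = 0.04
R4: slow=0.76, none=0.75, dry=0.96; AND[min(a, b)] → w = 0.75
R5: ¬none=1−0.75=0.25, wet=0.96; AND[min(a, b)] → w = 0.25
Rules with consequent 'high': {R3, R4, R5} → strengths 0.04, 0.75, 0.25
Aggregate via t-conorm [max(a, b)]: 0.75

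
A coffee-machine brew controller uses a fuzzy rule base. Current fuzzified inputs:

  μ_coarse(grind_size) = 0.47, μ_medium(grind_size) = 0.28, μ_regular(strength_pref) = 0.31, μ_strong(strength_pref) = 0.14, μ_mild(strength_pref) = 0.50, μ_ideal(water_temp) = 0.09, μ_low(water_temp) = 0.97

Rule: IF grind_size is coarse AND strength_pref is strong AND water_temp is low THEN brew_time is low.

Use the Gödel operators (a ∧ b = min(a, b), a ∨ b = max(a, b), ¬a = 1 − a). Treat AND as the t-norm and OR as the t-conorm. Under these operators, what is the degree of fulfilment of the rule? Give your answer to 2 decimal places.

firing strength: coarse=0.47, strong=0.14, low=0.97; AND[min(a, b)] → w = 0.14

0.14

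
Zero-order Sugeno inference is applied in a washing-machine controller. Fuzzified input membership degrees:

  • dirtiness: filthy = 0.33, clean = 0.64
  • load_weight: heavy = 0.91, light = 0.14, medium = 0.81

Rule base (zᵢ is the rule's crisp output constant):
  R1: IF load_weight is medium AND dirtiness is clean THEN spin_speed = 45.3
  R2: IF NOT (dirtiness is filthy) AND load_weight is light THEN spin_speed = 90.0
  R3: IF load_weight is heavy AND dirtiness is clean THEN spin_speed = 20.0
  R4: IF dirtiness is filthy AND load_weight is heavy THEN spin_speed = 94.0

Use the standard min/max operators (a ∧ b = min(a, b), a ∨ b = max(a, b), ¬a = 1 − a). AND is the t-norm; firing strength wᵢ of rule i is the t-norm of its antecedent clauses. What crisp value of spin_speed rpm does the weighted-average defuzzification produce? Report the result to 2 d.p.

48.81

R1 (z=45.3): medium=0.81, clean=0.64; AND[min(a, b)] → w = 0.64
R2 (z=90.0): ¬filthy=1−0.33=0.67, light=0.14; AND[min(a, b)] → w = 0.14
R3 (z=20.0): heavy=0.91, clean=0.64; AND[min(a, b)] → w = 0.64
R4 (z=94.0): filthy=0.33, heavy=0.91; AND[min(a, b)] → w = 0.33
Weighted average = (0.64·45.3 + 0.14·90.0 + 0.64·20.0 + 0.33·94.0) / (0.64 + 0.14 + 0.64 + 0.33)
  = 85.4120 / 1.7500 = 48.81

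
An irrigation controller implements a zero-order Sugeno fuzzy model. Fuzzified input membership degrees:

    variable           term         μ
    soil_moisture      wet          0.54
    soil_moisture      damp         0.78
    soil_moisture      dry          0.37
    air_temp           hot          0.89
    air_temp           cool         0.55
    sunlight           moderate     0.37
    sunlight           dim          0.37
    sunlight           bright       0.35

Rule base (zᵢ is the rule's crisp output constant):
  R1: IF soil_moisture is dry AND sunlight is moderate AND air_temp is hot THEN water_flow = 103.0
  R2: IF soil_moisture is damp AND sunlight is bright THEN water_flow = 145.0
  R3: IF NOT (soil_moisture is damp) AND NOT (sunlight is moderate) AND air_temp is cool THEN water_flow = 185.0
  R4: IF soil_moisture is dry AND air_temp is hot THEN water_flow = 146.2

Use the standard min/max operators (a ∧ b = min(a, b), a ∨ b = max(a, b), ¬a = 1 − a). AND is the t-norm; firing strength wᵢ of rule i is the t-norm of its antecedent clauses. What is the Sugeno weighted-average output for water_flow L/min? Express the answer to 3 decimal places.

140.194

R1 (z=103.0): dry=0.37, moderate=0.37, hot=0.89; AND[min(a, b)] → w = 0.37
R2 (z=145.0): damp=0.78, bright=0.35; AND[min(a, b)] → w = 0.35
R3 (z=185.0): ¬damp=1−0.78=0.22, ¬moderate=1−0.37=0.63, cool=0.55; AND[min(a, b)] → w = 0.22
R4 (z=146.2): dry=0.37, hot=0.89; AND[min(a, b)] → w = 0.37
Weighted average = (0.37·103.0 + 0.35·145.0 + 0.22·185.0 + 0.37·146.2) / (0.37 + 0.35 + 0.22 + 0.37)
  = 183.6540 / 1.3100 = 140.194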